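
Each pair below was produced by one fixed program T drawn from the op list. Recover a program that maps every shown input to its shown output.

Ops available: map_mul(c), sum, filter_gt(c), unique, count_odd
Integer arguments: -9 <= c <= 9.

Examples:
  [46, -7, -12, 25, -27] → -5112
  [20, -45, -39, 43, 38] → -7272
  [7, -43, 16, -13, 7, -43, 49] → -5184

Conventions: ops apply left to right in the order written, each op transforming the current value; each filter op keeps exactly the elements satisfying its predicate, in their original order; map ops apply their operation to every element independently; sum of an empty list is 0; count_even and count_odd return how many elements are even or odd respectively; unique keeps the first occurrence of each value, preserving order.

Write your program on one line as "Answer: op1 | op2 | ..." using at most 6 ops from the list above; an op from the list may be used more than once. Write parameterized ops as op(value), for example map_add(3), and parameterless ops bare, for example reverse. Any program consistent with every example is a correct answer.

map_mul(9) | unique | filter_gt(0) | map_mul(-8) | sum

Check, running the answer program on each example:
  [46, -7, -12, 25, -27] -> [414, -63, -108, 225, -243] -> [414, -63, -108, 225, -243] -> [414, 225] -> [-3312, -1800] -> -5112
  [20, -45, -39, 43, 38] -> [180, -405, -351, 387, 342] -> [180, -405, -351, 387, 342] -> [180, 387, 342] -> [-1440, -3096, -2736] -> -7272
  [7, -43, 16, -13, 7, -43, 49] -> [63, -387, 144, -117, 63, -387, 441] -> [63, -387, 144, -117, 441] -> [63, 144, 441] -> [-504, -1152, -3528] -> -5184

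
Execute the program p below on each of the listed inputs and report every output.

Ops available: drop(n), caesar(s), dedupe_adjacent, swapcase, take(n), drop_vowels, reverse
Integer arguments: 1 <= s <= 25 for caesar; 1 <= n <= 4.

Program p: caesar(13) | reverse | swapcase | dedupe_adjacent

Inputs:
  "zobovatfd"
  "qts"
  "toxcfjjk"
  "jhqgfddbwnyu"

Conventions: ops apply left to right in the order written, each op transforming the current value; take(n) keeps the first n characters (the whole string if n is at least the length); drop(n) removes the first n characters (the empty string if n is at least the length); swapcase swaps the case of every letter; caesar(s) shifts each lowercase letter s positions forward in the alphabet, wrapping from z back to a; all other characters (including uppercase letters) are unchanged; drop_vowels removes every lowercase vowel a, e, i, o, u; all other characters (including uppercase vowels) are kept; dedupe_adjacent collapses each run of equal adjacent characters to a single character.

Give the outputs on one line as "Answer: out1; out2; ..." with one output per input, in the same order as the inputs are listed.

Execution, op by op:
  "zobovatfd" -> "mbobingsq" -> "qsgnibobm" -> "QSGNIBOBM" -> "QSGNIBOBM"
  "qts" -> "dgf" -> "fgd" -> "FGD" -> "FGD"
  "toxcfjjk" -> "gbkpswwx" -> "xwwspkbg" -> "XWWSPKBG" -> "XWSPKBG"
  "jhqgfddbwnyu" -> "wudtsqqojalh" -> "hlajoqqstduw" -> "HLAJOQQSTDUW" -> "HLAJOQSTDUW"

"QSGNIBOBM"; "FGD"; "XWSPKBG"; "HLAJOQSTDUW"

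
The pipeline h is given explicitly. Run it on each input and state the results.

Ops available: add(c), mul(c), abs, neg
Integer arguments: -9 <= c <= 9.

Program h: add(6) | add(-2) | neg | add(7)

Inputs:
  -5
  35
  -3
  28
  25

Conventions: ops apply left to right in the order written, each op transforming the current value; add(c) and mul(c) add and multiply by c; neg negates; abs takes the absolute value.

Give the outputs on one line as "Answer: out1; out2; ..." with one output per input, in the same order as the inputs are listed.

Execution, op by op:
  -5 -> 1 -> -1 -> 1 -> 8
  35 -> 41 -> 39 -> -39 -> -32
  -3 -> 3 -> 1 -> -1 -> 6
  28 -> 34 -> 32 -> -32 -> -25
  25 -> 31 -> 29 -> -29 -> -22

8; -32; 6; -25; -22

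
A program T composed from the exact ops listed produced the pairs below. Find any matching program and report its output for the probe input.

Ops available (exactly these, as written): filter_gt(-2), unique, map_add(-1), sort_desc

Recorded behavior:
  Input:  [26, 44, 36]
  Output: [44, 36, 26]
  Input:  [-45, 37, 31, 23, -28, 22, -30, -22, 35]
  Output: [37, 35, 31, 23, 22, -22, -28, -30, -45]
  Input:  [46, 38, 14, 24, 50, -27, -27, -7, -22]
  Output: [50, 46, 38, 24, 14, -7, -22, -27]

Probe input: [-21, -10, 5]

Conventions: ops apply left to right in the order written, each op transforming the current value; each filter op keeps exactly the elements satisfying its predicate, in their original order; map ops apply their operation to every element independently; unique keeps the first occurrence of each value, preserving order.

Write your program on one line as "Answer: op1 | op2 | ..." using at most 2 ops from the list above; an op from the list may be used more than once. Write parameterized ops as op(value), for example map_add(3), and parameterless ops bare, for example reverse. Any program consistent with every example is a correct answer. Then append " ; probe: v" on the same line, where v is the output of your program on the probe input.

sort_desc | unique ; probe: [5, -10, -21]

Check, running the answer program on each example:
  [26, 44, 36] -> [44, 36, 26] -> [44, 36, 26]
  [-45, 37, 31, 23, -28, 22, -30, -22, 35] -> [37, 35, 31, 23, 22, -22, -28, -30, -45] -> [37, 35, 31, 23, 22, -22, -28, -30, -45]
  [46, 38, 14, 24, 50, -27, -27, -7, -22] -> [50, 46, 38, 24, 14, -7, -22, -27, -27] -> [50, 46, 38, 24, 14, -7, -22, -27]
  probe: [-21, -10, 5] -> [5, -10, -21] -> [5, -10, -21]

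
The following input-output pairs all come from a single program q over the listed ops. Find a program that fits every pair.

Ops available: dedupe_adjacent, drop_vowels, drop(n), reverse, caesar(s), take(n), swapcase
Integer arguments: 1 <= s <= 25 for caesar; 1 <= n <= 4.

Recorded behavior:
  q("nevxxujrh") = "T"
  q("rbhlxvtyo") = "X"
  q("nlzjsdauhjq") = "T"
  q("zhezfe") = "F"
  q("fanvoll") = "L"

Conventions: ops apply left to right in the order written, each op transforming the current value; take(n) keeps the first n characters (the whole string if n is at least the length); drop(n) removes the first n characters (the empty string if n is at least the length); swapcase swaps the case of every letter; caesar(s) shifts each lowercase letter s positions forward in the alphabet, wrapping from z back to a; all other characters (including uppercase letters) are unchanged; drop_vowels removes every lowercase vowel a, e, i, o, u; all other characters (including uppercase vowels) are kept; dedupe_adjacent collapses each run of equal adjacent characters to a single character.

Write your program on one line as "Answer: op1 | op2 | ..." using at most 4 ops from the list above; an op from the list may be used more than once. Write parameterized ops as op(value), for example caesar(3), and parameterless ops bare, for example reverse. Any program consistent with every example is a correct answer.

drop_vowels | caesar(6) | swapcase | take(1)

Check, running the answer program on each example:
  "nevxxujrh" -> "nvxxjrh" -> "tbddpxn" -> "TBDDPXN" -> "T"
  "rbhlxvtyo" -> "rbhlxvty" -> "xhnrdbze" -> "XHNRDBZE" -> "X"
  "nlzjsdauhjq" -> "nlzjsdhjq" -> "trfpyjnpw" -> "TRFPYJNPW" -> "T"
  "zhezfe" -> "zhzf" -> "fnfl" -> "FNFL" -> "F"
  "fanvoll" -> "fnvll" -> "ltbrr" -> "LTBRR" -> "L"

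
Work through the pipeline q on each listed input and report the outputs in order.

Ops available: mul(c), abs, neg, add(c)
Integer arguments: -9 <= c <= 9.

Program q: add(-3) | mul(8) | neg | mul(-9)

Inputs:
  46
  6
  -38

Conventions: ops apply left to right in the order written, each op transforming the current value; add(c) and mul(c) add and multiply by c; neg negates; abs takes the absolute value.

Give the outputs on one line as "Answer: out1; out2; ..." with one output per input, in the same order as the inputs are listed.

3096; 216; -2952

Execution, op by op:
  46 -> 43 -> 344 -> -344 -> 3096
  6 -> 3 -> 24 -> -24 -> 216
  -38 -> -41 -> -328 -> 328 -> -2952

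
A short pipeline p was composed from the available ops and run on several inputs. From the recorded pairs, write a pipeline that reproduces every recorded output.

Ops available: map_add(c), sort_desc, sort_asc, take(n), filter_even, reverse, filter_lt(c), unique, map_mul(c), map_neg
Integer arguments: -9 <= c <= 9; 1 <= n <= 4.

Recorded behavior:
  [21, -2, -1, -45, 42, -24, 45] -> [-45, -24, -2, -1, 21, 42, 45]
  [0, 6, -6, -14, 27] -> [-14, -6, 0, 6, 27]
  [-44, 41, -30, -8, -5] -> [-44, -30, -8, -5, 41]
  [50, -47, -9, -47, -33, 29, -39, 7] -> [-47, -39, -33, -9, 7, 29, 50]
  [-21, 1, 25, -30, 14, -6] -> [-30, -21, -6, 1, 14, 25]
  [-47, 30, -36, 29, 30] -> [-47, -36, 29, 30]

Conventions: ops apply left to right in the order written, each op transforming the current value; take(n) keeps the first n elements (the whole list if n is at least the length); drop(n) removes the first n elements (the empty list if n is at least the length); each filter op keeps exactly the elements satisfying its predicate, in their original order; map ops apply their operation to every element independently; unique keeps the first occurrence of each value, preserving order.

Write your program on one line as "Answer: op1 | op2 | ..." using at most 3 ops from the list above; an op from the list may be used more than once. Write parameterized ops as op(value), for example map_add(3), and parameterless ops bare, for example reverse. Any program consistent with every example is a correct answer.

unique | sort_desc | reverse

Check, running the answer program on each example:
  [21, -2, -1, -45, 42, -24, 45] -> [21, -2, -1, -45, 42, -24, 45] -> [45, 42, 21, -1, -2, -24, -45] -> [-45, -24, -2, -1, 21, 42, 45]
  [0, 6, -6, -14, 27] -> [0, 6, -6, -14, 27] -> [27, 6, 0, -6, -14] -> [-14, -6, 0, 6, 27]
  [-44, 41, -30, -8, -5] -> [-44, 41, -30, -8, -5] -> [41, -5, -8, -30, -44] -> [-44, -30, -8, -5, 41]
  [50, -47, -9, -47, -33, 29, -39, 7] -> [50, -47, -9, -33, 29, -39, 7] -> [50, 29, 7, -9, -33, -39, -47] -> [-47, -39, -33, -9, 7, 29, 50]
  [-21, 1, 25, -30, 14, -6] -> [-21, 1, 25, -30, 14, -6] -> [25, 14, 1, -6, -21, -30] -> [-30, -21, -6, 1, 14, 25]
  [-47, 30, -36, 29, 30] -> [-47, 30, -36, 29] -> [30, 29, -36, -47] -> [-47, -36, 29, 30]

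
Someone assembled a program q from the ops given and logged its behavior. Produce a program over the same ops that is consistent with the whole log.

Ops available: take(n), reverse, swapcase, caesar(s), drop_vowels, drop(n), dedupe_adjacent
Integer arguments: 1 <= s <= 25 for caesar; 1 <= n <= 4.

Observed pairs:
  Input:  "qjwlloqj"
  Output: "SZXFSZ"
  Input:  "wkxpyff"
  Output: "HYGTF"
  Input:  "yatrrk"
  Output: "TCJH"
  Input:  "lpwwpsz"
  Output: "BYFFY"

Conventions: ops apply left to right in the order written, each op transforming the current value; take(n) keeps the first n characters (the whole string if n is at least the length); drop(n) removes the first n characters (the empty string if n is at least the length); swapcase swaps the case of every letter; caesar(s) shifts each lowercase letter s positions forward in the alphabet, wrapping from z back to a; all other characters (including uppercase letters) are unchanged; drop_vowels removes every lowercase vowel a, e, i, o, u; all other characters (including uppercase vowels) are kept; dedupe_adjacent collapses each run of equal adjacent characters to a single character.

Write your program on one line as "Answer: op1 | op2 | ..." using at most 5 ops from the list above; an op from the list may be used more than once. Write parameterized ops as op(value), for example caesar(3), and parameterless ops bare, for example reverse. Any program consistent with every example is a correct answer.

reverse | caesar(9) | drop_vowels | swapcase

Check, running the answer program on each example:
  "qjwlloqj" -> "jqollwjq" -> "szxuufsz" -> "szxfsz" -> "SZXFSZ"
  "wkxpyff" -> "ffypxkw" -> "oohygtf" -> "hygtf" -> "HYGTF"
  "yatrrk" -> "krrtay" -> "taacjh" -> "tcjh" -> "TCJH"
  "lpwwpsz" -> "zspwwpl" -> "ibyffyu" -> "byffy" -> "BYFFY"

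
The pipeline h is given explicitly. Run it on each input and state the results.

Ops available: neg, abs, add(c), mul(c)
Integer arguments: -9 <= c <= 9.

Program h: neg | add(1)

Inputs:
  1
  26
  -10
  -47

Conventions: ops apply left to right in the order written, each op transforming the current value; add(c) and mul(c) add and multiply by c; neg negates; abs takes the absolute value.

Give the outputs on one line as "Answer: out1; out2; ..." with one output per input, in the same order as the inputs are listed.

Execution, op by op:
  1 -> -1 -> 0
  26 -> -26 -> -25
  -10 -> 10 -> 11
  -47 -> 47 -> 48

0; -25; 11; 48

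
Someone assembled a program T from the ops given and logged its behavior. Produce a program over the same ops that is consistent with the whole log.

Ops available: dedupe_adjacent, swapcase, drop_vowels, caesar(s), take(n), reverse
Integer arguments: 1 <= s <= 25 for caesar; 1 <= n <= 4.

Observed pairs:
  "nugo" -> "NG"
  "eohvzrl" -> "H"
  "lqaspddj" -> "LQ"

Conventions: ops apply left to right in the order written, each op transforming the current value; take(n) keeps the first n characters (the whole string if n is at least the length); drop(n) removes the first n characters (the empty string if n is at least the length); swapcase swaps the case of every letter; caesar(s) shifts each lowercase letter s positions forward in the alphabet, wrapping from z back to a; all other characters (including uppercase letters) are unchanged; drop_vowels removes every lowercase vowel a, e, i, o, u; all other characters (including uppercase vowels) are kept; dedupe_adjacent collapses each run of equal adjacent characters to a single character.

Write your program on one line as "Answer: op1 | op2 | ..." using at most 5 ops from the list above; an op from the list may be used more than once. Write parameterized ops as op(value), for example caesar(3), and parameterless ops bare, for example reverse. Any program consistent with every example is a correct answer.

take(3) | drop_vowels | reverse | swapcase | reverse

Check, running the answer program on each example:
  "nugo" -> "nug" -> "ng" -> "gn" -> "GN" -> "NG"
  "eohvzrl" -> "eoh" -> "h" -> "h" -> "H" -> "H"
  "lqaspddj" -> "lqa" -> "lq" -> "ql" -> "QL" -> "LQ"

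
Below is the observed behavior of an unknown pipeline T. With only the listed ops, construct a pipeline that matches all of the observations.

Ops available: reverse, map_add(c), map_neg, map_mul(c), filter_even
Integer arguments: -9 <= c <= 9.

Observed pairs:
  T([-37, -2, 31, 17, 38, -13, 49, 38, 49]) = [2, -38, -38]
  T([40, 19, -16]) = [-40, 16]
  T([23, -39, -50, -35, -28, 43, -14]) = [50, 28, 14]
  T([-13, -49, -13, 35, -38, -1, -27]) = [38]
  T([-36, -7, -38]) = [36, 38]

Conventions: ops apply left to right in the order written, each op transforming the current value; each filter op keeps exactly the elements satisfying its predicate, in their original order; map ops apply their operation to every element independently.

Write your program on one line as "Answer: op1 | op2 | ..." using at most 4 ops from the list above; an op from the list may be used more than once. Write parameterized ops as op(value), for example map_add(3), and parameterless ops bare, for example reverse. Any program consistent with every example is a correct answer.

reverse | filter_even | map_neg | reverse

Check, running the answer program on each example:
  [-37, -2, 31, 17, 38, -13, 49, 38, 49] -> [49, 38, 49, -13, 38, 17, 31, -2, -37] -> [38, 38, -2] -> [-38, -38, 2] -> [2, -38, -38]
  [40, 19, -16] -> [-16, 19, 40] -> [-16, 40] -> [16, -40] -> [-40, 16]
  [23, -39, -50, -35, -28, 43, -14] -> [-14, 43, -28, -35, -50, -39, 23] -> [-14, -28, -50] -> [14, 28, 50] -> [50, 28, 14]
  [-13, -49, -13, 35, -38, -1, -27] -> [-27, -1, -38, 35, -13, -49, -13] -> [-38] -> [38] -> [38]
  [-36, -7, -38] -> [-38, -7, -36] -> [-38, -36] -> [38, 36] -> [36, 38]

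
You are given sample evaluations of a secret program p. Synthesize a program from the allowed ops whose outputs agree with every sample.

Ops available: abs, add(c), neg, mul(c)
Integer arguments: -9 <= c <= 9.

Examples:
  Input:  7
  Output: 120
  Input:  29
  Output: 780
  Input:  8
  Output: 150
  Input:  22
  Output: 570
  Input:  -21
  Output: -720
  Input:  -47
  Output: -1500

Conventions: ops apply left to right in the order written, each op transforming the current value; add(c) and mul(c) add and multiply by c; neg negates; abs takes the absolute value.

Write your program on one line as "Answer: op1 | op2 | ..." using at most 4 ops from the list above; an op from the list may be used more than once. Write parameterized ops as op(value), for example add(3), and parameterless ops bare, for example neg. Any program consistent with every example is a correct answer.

add(-3) | mul(5) | neg | mul(-6)

Check, running the answer program on each example:
  7 -> 4 -> 20 -> -20 -> 120
  29 -> 26 -> 130 -> -130 -> 780
  8 -> 5 -> 25 -> -25 -> 150
  22 -> 19 -> 95 -> -95 -> 570
  -21 -> -24 -> -120 -> 120 -> -720
  -47 -> -50 -> -250 -> 250 -> -1500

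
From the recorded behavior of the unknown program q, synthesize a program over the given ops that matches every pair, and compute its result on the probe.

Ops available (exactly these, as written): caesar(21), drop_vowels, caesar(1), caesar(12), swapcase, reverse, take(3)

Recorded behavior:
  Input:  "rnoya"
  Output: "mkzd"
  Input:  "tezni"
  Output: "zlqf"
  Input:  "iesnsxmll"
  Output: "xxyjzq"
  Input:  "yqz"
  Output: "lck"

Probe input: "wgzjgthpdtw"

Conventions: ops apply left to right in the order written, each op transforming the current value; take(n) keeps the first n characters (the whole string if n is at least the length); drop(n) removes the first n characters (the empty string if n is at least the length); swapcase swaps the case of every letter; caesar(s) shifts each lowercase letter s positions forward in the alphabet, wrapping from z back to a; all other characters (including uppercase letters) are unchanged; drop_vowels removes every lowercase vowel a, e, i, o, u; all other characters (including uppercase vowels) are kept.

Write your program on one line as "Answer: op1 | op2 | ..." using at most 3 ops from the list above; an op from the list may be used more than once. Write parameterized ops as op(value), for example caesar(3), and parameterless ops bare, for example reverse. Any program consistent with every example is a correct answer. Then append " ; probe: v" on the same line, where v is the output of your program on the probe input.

caesar(12) | reverse | drop_vowels ; probe: "fpbtfsvls"

Check, running the answer program on each example:
  "rnoya" -> "dzakm" -> "mkazd" -> "mkzd"
  "tezni" -> "fqlzu" -> "uzlqf" -> "zlqf"
  "iesnsxmll" -> "uqezejyxx" -> "xxyjezequ" -> "xxyjzq"
  "yqz" -> "kcl" -> "lck" -> "lck"
  probe: "wgzjgthpdtw" -> "islvsftbpfi" -> "ifpbtfsvlsi" -> "fpbtfsvls"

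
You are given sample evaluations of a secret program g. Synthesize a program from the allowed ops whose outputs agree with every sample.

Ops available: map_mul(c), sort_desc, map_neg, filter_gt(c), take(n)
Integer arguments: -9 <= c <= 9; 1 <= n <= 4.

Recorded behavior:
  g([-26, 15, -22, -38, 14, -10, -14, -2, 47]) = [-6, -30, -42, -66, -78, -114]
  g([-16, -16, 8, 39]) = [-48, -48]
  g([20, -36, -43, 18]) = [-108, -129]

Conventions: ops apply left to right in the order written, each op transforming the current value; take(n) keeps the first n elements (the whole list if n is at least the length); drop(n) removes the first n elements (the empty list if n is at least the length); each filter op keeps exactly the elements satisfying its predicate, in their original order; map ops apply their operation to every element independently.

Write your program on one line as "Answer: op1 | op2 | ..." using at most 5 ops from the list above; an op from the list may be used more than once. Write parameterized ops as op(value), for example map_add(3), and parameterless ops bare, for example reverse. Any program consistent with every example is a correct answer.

sort_desc | map_mul(-3) | filter_gt(0) | map_neg

Check, running the answer program on each example:
  [-26, 15, -22, -38, 14, -10, -14, -2, 47] -> [47, 15, 14, -2, -10, -14, -22, -26, -38] -> [-141, -45, -42, 6, 30, 42, 66, 78, 114] -> [6, 30, 42, 66, 78, 114] -> [-6, -30, -42, -66, -78, -114]
  [-16, -16, 8, 39] -> [39, 8, -16, -16] -> [-117, -24, 48, 48] -> [48, 48] -> [-48, -48]
  [20, -36, -43, 18] -> [20, 18, -36, -43] -> [-60, -54, 108, 129] -> [108, 129] -> [-108, -129]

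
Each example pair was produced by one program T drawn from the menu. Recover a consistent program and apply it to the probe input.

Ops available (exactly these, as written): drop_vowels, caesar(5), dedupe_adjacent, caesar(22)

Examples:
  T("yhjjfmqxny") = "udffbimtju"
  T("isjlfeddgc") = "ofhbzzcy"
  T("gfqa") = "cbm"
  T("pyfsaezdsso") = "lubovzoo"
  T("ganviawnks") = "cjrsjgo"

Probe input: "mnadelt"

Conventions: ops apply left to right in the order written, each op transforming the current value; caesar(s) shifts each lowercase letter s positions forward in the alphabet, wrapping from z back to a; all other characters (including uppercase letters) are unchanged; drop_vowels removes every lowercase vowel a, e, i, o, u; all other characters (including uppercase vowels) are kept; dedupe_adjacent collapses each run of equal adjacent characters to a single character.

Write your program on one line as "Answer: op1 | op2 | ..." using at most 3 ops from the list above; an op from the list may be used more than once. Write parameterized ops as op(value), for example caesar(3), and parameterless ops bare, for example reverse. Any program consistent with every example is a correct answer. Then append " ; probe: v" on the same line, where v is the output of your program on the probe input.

drop_vowels | caesar(22) ; probe: "ijzhp"

Check, running the answer program on each example:
  "yhjjfmqxny" -> "yhjjfmqxny" -> "udffbimtju"
  "isjlfeddgc" -> "sjlfddgc" -> "ofhbzzcy"
  "gfqa" -> "gfq" -> "cbm"
  "pyfsaezdsso" -> "pyfszdss" -> "lubovzoo"
  "ganviawnks" -> "gnvwnks" -> "cjrsjgo"
  probe: "mnadelt" -> "mndlt" -> "ijzhp"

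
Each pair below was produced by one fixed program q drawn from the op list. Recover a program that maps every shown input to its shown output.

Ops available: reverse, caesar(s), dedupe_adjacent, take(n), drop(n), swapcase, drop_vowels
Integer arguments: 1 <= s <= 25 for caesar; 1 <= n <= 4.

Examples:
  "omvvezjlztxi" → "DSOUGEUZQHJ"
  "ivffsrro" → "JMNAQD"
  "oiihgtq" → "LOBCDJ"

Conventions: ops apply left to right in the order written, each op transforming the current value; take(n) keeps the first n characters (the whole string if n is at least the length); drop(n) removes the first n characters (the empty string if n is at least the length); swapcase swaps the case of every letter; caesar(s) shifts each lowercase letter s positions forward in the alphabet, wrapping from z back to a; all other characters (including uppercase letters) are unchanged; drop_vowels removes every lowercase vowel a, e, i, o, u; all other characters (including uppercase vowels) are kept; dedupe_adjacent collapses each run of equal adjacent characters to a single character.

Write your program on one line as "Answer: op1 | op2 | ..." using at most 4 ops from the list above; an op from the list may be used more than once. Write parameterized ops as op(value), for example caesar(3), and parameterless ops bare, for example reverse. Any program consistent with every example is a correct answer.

reverse | caesar(21) | swapcase | dedupe_adjacent

Check, running the answer program on each example:
  "omvvezjlztxi" -> "ixtzljzevvmo" -> "dsougeuzqqhj" -> "DSOUGEUZQQHJ" -> "DSOUGEUZQHJ"
  "ivffsrro" -> "orrsffvi" -> "jmmnaaqd" -> "JMMNAAQD" -> "JMNAQD"
  "oiihgtq" -> "qtghiio" -> "lobcddj" -> "LOBCDDJ" -> "LOBCDJ"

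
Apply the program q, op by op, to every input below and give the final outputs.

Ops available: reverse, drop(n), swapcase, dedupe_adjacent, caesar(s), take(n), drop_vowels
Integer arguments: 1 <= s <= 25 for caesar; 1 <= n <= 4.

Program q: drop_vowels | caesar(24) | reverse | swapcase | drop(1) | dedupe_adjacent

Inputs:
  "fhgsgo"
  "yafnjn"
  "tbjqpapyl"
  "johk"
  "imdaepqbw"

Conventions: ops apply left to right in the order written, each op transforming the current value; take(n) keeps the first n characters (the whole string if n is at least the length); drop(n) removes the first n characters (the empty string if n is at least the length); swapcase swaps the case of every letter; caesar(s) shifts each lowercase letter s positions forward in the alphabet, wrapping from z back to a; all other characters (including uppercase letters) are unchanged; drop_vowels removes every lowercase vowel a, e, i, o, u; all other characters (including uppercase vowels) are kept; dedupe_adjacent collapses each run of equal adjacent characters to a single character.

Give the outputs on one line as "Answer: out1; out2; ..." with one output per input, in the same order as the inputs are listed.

"QEFD"; "HLDW"; "WNOHZR"; "FH"; "ZONBK"

Execution, op by op:
  "fhgsgo" -> "fhgsg" -> "dfeqe" -> "eqefd" -> "EQEFD" -> "QEFD" -> "QEFD"
  "yafnjn" -> "yfnjn" -> "wdlhl" -> "lhldw" -> "LHLDW" -> "HLDW" -> "HLDW"
  "tbjqpapyl" -> "tbjqppyl" -> "rzhonnwj" -> "jwnnohzr" -> "JWNNOHZR" -> "WNNOHZR" -> "WNOHZR"
  "johk" -> "jhk" -> "hfi" -> "ifh" -> "IFH" -> "FH" -> "FH"
  "imdaepqbw" -> "mdpqbw" -> "kbnozu" -> "uzonbk" -> "UZONBK" -> "ZONBK" -> "ZONBK"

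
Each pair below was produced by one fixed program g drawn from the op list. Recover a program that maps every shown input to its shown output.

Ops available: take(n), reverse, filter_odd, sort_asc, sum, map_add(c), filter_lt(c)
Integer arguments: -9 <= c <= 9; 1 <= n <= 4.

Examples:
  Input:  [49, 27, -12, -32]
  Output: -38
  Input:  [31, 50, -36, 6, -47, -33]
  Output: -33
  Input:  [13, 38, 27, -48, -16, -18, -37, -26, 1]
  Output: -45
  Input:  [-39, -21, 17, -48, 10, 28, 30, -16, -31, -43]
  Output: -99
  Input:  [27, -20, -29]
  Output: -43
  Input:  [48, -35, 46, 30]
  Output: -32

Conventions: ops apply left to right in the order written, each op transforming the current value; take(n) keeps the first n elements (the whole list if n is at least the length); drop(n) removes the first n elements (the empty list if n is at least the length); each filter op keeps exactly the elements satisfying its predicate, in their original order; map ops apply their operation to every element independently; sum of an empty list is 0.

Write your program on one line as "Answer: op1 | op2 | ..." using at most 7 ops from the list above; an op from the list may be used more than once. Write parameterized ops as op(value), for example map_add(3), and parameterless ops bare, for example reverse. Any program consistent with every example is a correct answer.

take(4) | map_add(3) | filter_lt(4) | reverse | sort_asc | sum

Check, running the answer program on each example:
  [49, 27, -12, -32] -> [49, 27, -12, -32] -> [52, 30, -9, -29] -> [-9, -29] -> [-29, -9] -> [-29, -9] -> -38
  [31, 50, -36, 6, -47, -33] -> [31, 50, -36, 6] -> [34, 53, -33, 9] -> [-33] -> [-33] -> [-33] -> -33
  [13, 38, 27, -48, -16, -18, -37, -26, 1] -> [13, 38, 27, -48] -> [16, 41, 30, -45] -> [-45] -> [-45] -> [-45] -> -45
  [-39, -21, 17, -48, 10, 28, 30, -16, -31, -43] -> [-39, -21, 17, -48] -> [-36, -18, 20, -45] -> [-36, -18, -45] -> [-45, -18, -36] -> [-45, -36, -18] -> -99
  [27, -20, -29] -> [27, -20, -29] -> [30, -17, -26] -> [-17, -26] -> [-26, -17] -> [-26, -17] -> -43
  [48, -35, 46, 30] -> [48, -35, 46, 30] -> [51, -32, 49, 33] -> [-32] -> [-32] -> [-32] -> -32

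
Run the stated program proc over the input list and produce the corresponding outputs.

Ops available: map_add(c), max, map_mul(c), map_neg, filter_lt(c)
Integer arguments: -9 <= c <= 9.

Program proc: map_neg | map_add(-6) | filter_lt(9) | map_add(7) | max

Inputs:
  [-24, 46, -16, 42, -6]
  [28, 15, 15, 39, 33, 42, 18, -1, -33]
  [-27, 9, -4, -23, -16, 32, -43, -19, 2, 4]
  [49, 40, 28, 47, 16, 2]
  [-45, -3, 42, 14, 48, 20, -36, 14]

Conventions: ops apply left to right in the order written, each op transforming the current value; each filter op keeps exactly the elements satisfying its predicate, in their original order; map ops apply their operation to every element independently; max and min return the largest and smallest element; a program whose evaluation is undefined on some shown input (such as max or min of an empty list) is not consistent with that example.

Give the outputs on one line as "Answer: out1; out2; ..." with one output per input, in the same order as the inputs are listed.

7; 2; 5; -1; 4

Execution, op by op:
  [-24, 46, -16, 42, -6] -> [24, -46, 16, -42, 6] -> [18, -52, 10, -48, 0] -> [-52, -48, 0] -> [-45, -41, 7] -> 7
  [28, 15, 15, 39, 33, 42, 18, -1, -33] -> [-28, -15, -15, -39, -33, -42, -18, 1, 33] -> [-34, -21, -21, -45, -39, -48, -24, -5, 27] -> [-34, -21, -21, -45, -39, -48, -24, -5] -> [-27, -14, -14, -38, -32, -41, -17, 2] -> 2
  [-27, 9, -4, -23, -16, 32, -43, -19, 2, 4] -> [27, -9, 4, 23, 16, -32, 43, 19, -2, -4] -> [21, -15, -2, 17, 10, -38, 37, 13, -8, -10] -> [-15, -2, -38, -8, -10] -> [-8, 5, -31, -1, -3] -> 5
  [49, 40, 28, 47, 16, 2] -> [-49, -40, -28, -47, -16, -2] -> [-55, -46, -34, -53, -22, -8] -> [-55, -46, -34, -53, -22, -8] -> [-48, -39, -27, -46, -15, -1] -> -1
  [-45, -3, 42, 14, 48, 20, -36, 14] -> [45, 3, -42, -14, -48, -20, 36, -14] -> [39, -3, -48, -20, -54, -26, 30, -20] -> [-3, -48, -20, -54, -26, -20] -> [4, -41, -13, -47, -19, -13] -> 4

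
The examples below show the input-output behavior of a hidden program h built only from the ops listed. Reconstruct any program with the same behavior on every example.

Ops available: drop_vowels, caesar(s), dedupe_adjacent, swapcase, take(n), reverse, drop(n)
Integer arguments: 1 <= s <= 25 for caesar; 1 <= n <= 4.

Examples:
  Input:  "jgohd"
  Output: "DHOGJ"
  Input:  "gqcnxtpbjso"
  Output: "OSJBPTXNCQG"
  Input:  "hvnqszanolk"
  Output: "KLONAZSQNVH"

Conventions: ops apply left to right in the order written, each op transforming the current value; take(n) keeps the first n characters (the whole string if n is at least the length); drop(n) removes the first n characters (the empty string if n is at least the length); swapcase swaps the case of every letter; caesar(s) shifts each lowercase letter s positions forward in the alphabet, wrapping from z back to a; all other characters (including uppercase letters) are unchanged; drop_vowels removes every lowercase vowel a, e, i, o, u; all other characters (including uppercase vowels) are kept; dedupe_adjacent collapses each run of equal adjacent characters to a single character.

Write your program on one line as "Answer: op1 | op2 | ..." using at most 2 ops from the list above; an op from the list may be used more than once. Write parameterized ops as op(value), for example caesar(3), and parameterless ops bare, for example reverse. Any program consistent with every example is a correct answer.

swapcase | reverse

Check, running the answer program on each example:
  "jgohd" -> "JGOHD" -> "DHOGJ"
  "gqcnxtpbjso" -> "GQCNXTPBJSO" -> "OSJBPTXNCQG"
  "hvnqszanolk" -> "HVNQSZANOLK" -> "KLONAZSQNVH"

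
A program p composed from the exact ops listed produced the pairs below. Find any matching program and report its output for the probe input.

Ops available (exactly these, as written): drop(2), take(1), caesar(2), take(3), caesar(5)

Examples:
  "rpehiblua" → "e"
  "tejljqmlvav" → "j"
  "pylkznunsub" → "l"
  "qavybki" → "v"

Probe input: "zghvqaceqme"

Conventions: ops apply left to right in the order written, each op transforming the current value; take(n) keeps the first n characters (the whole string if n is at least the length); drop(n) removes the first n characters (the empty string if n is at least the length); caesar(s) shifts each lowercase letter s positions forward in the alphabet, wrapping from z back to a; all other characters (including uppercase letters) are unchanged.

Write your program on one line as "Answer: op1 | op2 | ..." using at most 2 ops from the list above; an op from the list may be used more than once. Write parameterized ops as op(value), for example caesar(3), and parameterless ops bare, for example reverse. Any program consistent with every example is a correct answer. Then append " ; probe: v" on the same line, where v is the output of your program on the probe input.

drop(2) | take(1) ; probe: "h"

Check, running the answer program on each example:
  "rpehiblua" -> "ehiblua" -> "e"
  "tejljqmlvav" -> "jljqmlvav" -> "j"
  "pylkznunsub" -> "lkznunsub" -> "l"
  "qavybki" -> "vybki" -> "v"
  probe: "zghvqaceqme" -> "hvqaceqme" -> "h"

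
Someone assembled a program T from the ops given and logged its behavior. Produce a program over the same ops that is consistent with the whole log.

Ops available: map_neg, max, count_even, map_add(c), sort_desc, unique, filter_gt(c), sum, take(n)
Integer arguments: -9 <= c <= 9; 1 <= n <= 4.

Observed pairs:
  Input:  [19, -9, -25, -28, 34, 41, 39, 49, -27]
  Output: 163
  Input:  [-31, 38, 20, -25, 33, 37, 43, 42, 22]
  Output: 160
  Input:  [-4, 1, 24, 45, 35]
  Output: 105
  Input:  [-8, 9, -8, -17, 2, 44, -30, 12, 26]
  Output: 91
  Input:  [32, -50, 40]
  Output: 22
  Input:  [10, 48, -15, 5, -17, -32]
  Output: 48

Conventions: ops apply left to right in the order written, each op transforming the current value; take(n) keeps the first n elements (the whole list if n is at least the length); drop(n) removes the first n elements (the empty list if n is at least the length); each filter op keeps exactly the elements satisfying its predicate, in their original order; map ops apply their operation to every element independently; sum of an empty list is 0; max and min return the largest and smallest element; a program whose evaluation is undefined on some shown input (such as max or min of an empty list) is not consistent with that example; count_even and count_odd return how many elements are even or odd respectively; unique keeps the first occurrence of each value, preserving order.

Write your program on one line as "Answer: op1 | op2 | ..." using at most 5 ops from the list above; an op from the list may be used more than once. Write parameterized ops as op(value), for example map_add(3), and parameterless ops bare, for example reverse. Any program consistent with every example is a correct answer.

sort_desc | unique | take(4) | sum

Check, running the answer program on each example:
  [19, -9, -25, -28, 34, 41, 39, 49, -27] -> [49, 41, 39, 34, 19, -9, -25, -27, -28] -> [49, 41, 39, 34, 19, -9, -25, -27, -28] -> [49, 41, 39, 34] -> 163
  [-31, 38, 20, -25, 33, 37, 43, 42, 22] -> [43, 42, 38, 37, 33, 22, 20, -25, -31] -> [43, 42, 38, 37, 33, 22, 20, -25, -31] -> [43, 42, 38, 37] -> 160
  [-4, 1, 24, 45, 35] -> [45, 35, 24, 1, -4] -> [45, 35, 24, 1, -4] -> [45, 35, 24, 1] -> 105
  [-8, 9, -8, -17, 2, 44, -30, 12, 26] -> [44, 26, 12, 9, 2, -8, -8, -17, -30] -> [44, 26, 12, 9, 2, -8, -17, -30] -> [44, 26, 12, 9] -> 91
  [32, -50, 40] -> [40, 32, -50] -> [40, 32, -50] -> [40, 32, -50] -> 22
  [10, 48, -15, 5, -17, -32] -> [48, 10, 5, -15, -17, -32] -> [48, 10, 5, -15, -17, -32] -> [48, 10, 5, -15] -> 48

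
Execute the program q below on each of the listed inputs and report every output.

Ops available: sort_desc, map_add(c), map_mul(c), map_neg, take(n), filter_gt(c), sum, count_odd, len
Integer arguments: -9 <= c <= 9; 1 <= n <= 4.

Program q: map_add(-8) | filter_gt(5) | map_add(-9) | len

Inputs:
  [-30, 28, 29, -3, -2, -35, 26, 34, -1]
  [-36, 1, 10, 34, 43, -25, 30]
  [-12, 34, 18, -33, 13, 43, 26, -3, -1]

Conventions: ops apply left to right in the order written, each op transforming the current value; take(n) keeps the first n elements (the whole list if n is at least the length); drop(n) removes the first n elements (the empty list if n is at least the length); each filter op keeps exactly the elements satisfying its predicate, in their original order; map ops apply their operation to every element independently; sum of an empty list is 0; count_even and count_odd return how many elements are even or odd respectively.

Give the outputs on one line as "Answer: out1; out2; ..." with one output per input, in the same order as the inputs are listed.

Execution, op by op:
  [-30, 28, 29, -3, -2, -35, 26, 34, -1] -> [-38, 20, 21, -11, -10, -43, 18, 26, -9] -> [20, 21, 18, 26] -> [11, 12, 9, 17] -> 4
  [-36, 1, 10, 34, 43, -25, 30] -> [-44, -7, 2, 26, 35, -33, 22] -> [26, 35, 22] -> [17, 26, 13] -> 3
  [-12, 34, 18, -33, 13, 43, 26, -3, -1] -> [-20, 26, 10, -41, 5, 35, 18, -11, -9] -> [26, 10, 35, 18] -> [17, 1, 26, 9] -> 4

4; 3; 4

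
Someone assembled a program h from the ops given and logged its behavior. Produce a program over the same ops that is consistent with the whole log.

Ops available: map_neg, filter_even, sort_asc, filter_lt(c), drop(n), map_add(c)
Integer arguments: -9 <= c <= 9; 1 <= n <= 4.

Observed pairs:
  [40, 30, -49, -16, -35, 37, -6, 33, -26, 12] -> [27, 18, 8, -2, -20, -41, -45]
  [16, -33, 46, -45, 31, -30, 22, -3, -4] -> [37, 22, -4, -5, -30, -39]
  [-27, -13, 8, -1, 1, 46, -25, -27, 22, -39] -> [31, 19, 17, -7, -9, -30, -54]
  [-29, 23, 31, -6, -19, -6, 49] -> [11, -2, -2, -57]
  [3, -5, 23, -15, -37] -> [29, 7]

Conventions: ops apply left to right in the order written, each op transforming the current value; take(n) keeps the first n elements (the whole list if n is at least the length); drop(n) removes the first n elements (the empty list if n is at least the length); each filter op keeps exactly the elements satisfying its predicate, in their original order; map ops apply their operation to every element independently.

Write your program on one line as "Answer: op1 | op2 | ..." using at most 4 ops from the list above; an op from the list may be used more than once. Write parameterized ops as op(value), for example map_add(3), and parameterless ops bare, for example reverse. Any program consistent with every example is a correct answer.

drop(3) | map_add(8) | sort_asc | map_neg

Check, running the answer program on each example:
  [40, 30, -49, -16, -35, 37, -6, 33, -26, 12] -> [-16, -35, 37, -6, 33, -26, 12] -> [-8, -27, 45, 2, 41, -18, 20] -> [-27, -18, -8, 2, 20, 41, 45] -> [27, 18, 8, -2, -20, -41, -45]
  [16, -33, 46, -45, 31, -30, 22, -3, -4] -> [-45, 31, -30, 22, -3, -4] -> [-37, 39, -22, 30, 5, 4] -> [-37, -22, 4, 5, 30, 39] -> [37, 22, -4, -5, -30, -39]
  [-27, -13, 8, -1, 1, 46, -25, -27, 22, -39] -> [-1, 1, 46, -25, -27, 22, -39] -> [7, 9, 54, -17, -19, 30, -31] -> [-31, -19, -17, 7, 9, 30, 54] -> [31, 19, 17, -7, -9, -30, -54]
  [-29, 23, 31, -6, -19, -6, 49] -> [-6, -19, -6, 49] -> [2, -11, 2, 57] -> [-11, 2, 2, 57] -> [11, -2, -2, -57]
  [3, -5, 23, -15, -37] -> [-15, -37] -> [-7, -29] -> [-29, -7] -> [29, 7]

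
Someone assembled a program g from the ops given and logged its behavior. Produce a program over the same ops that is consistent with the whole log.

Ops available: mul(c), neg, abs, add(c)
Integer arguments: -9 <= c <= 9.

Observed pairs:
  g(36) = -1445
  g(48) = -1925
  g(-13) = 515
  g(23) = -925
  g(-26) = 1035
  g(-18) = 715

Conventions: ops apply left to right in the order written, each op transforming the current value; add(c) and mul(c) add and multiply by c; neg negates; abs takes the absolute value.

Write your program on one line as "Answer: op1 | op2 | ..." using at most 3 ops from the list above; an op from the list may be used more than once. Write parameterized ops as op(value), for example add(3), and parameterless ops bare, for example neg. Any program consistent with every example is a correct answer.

mul(-8) | mul(5) | add(-5)

Check, running the answer program on each example:
  36 -> -288 -> -1440 -> -1445
  48 -> -384 -> -1920 -> -1925
  -13 -> 104 -> 520 -> 515
  23 -> -184 -> -920 -> -925
  -26 -> 208 -> 1040 -> 1035
  -18 -> 144 -> 720 -> 715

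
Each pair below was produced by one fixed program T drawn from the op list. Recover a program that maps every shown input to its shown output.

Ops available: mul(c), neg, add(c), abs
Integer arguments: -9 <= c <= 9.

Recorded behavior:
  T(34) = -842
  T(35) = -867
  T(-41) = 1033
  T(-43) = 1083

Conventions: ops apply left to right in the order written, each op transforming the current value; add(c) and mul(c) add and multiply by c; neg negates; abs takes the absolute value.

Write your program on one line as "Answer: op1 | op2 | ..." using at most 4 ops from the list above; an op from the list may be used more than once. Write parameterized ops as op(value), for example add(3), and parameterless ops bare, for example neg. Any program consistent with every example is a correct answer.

neg | mul(-5) | mul(-5) | add(8)

Check, running the answer program on each example:
  34 -> -34 -> 170 -> -850 -> -842
  35 -> -35 -> 175 -> -875 -> -867
  -41 -> 41 -> -205 -> 1025 -> 1033
  -43 -> 43 -> -215 -> 1075 -> 1083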